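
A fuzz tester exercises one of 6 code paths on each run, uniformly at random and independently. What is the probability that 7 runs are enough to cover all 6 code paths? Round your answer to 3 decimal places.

By inclusion–exclusion over which code paths are missing,
P(all seen) = Σ_{j=0}^{6} (-1)^j C(6,j)((6-j)/6)^7
= 1.0000 - 1.6745 + 0.8779 - 0.1563 + 0.0069 - 0.0000 + 0.0000
= 0.0540.

0.054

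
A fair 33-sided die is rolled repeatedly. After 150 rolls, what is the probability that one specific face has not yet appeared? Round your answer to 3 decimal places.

On each roll the fixed face fails to appear with probability 32/33.
P(still missing after 150) = (32/33)^150 = 0.0099.

0.010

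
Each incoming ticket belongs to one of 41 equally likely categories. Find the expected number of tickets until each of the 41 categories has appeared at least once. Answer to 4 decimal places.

176.4203

The wait to go from k to k+1 distinct categories is geometric with mean 41/(41-k).
E[T] = 41/41 + 41/40 + 41/39 + ... + 41/2 + 41/1 = 41·H_{41}.
H_{41} = 4.30293, so E[T] = 176.42026.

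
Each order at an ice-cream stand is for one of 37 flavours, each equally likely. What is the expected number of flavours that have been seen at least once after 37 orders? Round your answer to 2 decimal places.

23.57

For each flavour, P(seen in 37 orders) = 1 - (36/37)^37 = 0.637.
By linearity of expectation, E[distinct seen] = 37·(1 - (36/37)^37) = 23.575.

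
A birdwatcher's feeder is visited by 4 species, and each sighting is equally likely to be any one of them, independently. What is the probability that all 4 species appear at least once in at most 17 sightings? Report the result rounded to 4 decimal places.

0.9700

By inclusion–exclusion over which species are missing,
P(all seen) = Σ_{j=0}^{4} (-1)^j C(4,j)((4-j)/4)^17
= 1.00000 - 0.03007 + 0.00005 - 0.00000 + 0.00000
= 0.96998.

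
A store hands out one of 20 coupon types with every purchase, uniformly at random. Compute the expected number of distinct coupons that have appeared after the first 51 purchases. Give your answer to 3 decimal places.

18.538

For each coupon, P(seen in 51 purchases) = 1 - (19/20)^51 = 0.9269.
By linearity of expectation, E[distinct seen] = 20·(1 - (19/20)^51) = 18.5380.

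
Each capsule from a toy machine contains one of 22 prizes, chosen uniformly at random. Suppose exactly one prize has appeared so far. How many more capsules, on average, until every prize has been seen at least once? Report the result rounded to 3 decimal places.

80.198

From k distinct to k+1 distinct takes on average 22/(22-k) capsules.
Sum over k = 1,...,21: E = 22/21 + 22/20 + 22/19 + ... + 22/2 + 22/1 = 80.1979.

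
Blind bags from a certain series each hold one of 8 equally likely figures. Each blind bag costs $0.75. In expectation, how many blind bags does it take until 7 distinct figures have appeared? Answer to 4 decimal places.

13.7429

Going from k to k+1 distinct takes a geometric number of blind bags with mean 8/(8-k).
Sum over k = 0,...,6: E = 8/8 + 8/7 + 8/6 + ... + 8/3 + 8/2 = 13.74286.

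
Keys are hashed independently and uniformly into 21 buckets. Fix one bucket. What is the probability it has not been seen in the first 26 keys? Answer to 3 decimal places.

Each key misses the fixed bucket with probability (21-1)/21 = 20/21, independently.
P(still missing after 26) = (20/21)^26 = 0.2812.

0.281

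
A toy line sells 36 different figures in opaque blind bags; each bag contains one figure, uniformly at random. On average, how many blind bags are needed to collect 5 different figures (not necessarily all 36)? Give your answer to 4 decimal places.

5.3033

With k distinct figures already seen, the next new one arrives after an expected 36/(36-k) blind bags.
Sum over k = 0,...,4: E = 36/36 + 36/35 + 36/34 + 36/33 + 36/32 = 5.30330.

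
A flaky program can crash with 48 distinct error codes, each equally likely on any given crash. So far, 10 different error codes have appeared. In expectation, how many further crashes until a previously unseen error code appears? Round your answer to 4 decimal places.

1.2632

Each crash yields a new error code with probability (48-10)/48 = 38/48, so the wait is geometric with mean 48/38.
E = 48/38 = 1.26316.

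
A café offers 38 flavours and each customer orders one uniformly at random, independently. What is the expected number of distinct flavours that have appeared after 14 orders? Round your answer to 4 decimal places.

11.8400

For each flavour, P(seen in 14 orders) = 1 - (37/38)^14 = 0.31158.
By linearity of expectation, E[distinct seen] = 38·(1 - (37/38)^14) = 11.84002.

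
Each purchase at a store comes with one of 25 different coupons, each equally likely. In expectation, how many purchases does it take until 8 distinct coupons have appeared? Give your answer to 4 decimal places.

9.4101

With k distinct coupons already seen, the next new one arrives after an expected 25/(25-k) purchases.
Sum over k = 0,...,7: E = 25/25 + 25/24 + 25/23 + ... + 25/19 + 25/18 = 9.41014.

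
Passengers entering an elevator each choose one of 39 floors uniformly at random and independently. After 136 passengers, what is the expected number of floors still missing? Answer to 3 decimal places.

For each floor, P(unseen after 136) = (38/39)^136 = 0.0292.
By linearity of expectation, E[unseen] = 39·(38/39)^136 = 1.1398.

1.140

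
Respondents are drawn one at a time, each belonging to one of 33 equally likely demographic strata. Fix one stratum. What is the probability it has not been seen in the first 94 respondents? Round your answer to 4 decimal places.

On each respondent the fixed stratum fails to appear with probability 32/33.
P(still missing after 94) = (32/33)^94 = 0.05544.

0.0554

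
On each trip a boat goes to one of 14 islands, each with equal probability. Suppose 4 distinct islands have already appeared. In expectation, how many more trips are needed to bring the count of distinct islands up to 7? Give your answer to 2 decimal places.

The wait to go from k to k+1 distinct islands is geometric with mean 14/(14-k).
Sum over k = 4,...,6: E = 14/10 + 14/9 + 14/8 = 4.706.

4.71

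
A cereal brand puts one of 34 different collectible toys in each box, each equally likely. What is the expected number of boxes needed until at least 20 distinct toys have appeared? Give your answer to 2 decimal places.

With k distinct toys already seen, the next new one arrives after an expected 34/(34-k) boxes.
Sum over k = 0,...,19: E = 34/34 + 34/33 + 34/32 + ... + 34/16 + 34/15 = 29.466.

29.47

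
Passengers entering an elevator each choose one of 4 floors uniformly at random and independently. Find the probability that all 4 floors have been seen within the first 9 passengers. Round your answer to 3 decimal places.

By inclusion–exclusion over which floors are missing,
P(all seen) = Σ_{j=0}^{4} (-1)^j C(4,j)((4-j)/4)^9
= 1.0000 - 0.3003 + 0.0117 - 0.0000 + 0.0000
= 0.7114.

0.711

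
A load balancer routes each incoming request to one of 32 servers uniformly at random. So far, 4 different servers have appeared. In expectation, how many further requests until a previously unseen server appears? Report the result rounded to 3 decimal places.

1.143

Each request yields a new server with probability (32-4)/32 = 28/32, so the wait is geometric with mean 32/28.
E = 32/28 = 1.1429.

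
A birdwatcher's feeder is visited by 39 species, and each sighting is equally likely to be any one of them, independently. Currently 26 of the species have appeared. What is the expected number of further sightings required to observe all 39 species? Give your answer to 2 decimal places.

124.03

With k distinct species already seen, the next new one takes an expected 39/(39-k) sightings.
Sum over k = 26,...,38: E = 39/13 + 39/12 + 39/11 + ... + 39/2 + 39/1 = 124.025.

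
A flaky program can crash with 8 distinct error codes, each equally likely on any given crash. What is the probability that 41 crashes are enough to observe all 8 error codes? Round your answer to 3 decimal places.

By inclusion–exclusion over which error codes are missing,
P(all seen) = Σ_{j=0}^{8} (-1)^j C(8,j)((8-j)/8)^41
= 1.0000 - 0.0335 + 0.0002 - 0.0000 + 0.0000 - 0.0000 + 0.0000 - 0.0000 + 0.0000
= 0.9667.

0.967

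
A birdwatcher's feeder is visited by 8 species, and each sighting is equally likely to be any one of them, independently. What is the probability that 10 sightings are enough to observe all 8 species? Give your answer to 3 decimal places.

0.028

Let A_i be the event that species i is missing after 10 sightings. By inclusion–exclusion on the A_i,
P(all seen) = Σ_{j=0}^{8} (-1)^j C(8,j)((8-j)/8)^10
= 1.0000 - 2.1046 + 1.5768 - 0.5093 + 0.0684 - 0.0031 + 0.0000 - 0.0000 + 0.0000
= 0.0282.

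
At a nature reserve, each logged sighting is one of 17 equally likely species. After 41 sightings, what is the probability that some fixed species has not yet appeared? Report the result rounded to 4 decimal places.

0.0833

On each sighting the fixed species fails to appear with probability 16/17.
P(still missing after 41) = (16/17)^41 = 0.08327.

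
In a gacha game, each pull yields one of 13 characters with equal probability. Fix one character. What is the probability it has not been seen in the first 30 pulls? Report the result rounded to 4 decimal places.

On each pull the fixed character fails to appear with probability 12/13.
P(still missing after 30) = (12/13)^30 = 0.09060.

0.0906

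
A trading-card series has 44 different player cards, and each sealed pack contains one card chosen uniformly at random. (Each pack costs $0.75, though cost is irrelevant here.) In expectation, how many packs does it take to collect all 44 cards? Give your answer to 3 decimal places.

The wait to go from k to k+1 distinct cards is geometric with mean 44/(44-k).
E[T] = 44/44 + 44/43 + 44/42 + ... + 44/2 + 44/1 = 44·H_{44}.
H_{44} = 4.3727, so E[T] = 192.3999.

192.400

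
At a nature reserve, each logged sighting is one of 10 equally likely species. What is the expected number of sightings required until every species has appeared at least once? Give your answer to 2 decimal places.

29.29

After k distinct species have appeared, the next sighting gives a new one with probability (10-k)/10, so the expected wait for the (k+1)-th is 10/(10-k).
E[T] = 10/10 + 10/9 + 10/8 + ... + 10/2 + 10/1 = 10·H_{10}.
H_{10} = 2.929, so E[T] = 29.290.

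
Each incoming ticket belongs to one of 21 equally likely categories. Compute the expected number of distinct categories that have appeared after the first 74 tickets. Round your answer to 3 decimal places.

For each category, P(seen in 74 tickets) = 1 - (20/21)^74 = 0.9730.
By linearity of expectation, E[distinct seen] = 21·(1 - (20/21)^74) = 20.4322.

20.432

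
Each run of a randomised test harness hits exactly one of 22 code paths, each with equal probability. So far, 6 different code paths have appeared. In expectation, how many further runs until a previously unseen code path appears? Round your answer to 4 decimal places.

Each run yields a new code path with probability (22-6)/22 = 16/22, so the wait is geometric with mean 22/16.
E = 22/16 = 1.37500.

1.3750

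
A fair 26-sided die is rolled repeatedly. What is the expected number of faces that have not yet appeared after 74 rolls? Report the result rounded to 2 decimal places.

For each face, P(unseen after 74) = (25/26)^74 = 0.055.
By linearity of expectation, E[unseen] = 26·(25/26)^74 = 1.427.

1.43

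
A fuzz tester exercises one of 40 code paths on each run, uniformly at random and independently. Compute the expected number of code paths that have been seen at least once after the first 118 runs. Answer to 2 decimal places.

37.98

For each code path, P(seen in 118 runs) = 1 - (39/40)^118 = 0.950.
By linearity of expectation, E[distinct seen] = 40·(1 - (39/40)^118) = 37.983.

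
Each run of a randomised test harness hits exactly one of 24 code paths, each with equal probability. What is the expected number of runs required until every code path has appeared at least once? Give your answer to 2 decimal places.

After k distinct code paths have appeared, the next run gives a new one with probability (24-k)/24, so the expected wait for the (k+1)-th is 24/(24-k).
E[T] = 24/24 + 24/23 + 24/22 + ... + 24/2 + 24/1 = 24·H_{24}.
H_{24} = 3.776, so E[T] = 90.623.

90.62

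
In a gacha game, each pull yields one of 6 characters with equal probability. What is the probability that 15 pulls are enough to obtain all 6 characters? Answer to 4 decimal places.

0.6442

By inclusion–exclusion over which characters are missing,
P(all seen) = Σ_{j=0}^{6} (-1)^j C(6,j)((6-j)/6)^15
= 1.00000 - 0.38943 + 0.03425 - 0.00061 + 0.00000 - 0.00000 + 0.00000
= 0.64421.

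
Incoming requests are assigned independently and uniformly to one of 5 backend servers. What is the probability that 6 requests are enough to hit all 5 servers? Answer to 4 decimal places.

By inclusion–exclusion over which servers are missing,
P(all seen) = Σ_{j=0}^{5} (-1)^j C(5,j)((5-j)/5)^6
= 1.00000 - 1.31072 + 0.46656 - 0.04096 + 0.00032 - 0.00000
= 0.11520.

0.1152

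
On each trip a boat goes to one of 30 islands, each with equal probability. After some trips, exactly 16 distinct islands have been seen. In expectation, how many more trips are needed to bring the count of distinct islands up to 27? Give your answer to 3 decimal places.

The wait to go from k to k+1 distinct islands is geometric with mean 30/(30-k).
Sum over k = 16,...,26: E = 30/14 + 30/13 + 30/12 + ... + 30/5 + 30/4 = 42.5469.

42.547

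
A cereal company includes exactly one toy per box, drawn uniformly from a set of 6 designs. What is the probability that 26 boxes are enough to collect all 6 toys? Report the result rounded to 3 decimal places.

By inclusion–exclusion over which toys are missing,
P(all seen) = Σ_{j=0}^{6} (-1)^j C(6,j)((6-j)/6)^26
= 1.0000 - 0.0524 + 0.0004 - 0.0000 + 0.0000 - 0.0000 + 0.0000
= 0.9480.

0.948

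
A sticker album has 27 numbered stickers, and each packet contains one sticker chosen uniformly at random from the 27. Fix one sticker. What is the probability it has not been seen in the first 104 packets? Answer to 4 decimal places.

0.0197

Each packet misses the fixed sticker with probability (27-1)/27 = 26/27, independently.
P(still missing after 104) = (26/27)^104 = 0.01974.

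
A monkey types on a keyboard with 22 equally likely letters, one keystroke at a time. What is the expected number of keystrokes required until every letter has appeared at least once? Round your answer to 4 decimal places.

Split into phases: going from k distinct to k+1 distinct takes on average 22/(22-k) keystrokes.
E[T] = 22/22 + 22/21 + 22/20 + ... + 22/2 + 22/1 = 22·H_{22}.
H_{22} = 3.69081, so E[T] = 81.19789.

81.1979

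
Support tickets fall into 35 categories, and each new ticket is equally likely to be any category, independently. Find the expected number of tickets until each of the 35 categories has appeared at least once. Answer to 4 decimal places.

145.1373

The wait to go from k to k+1 distinct categories is geometric with mean 35/(35-k).
E[T] = 35/35 + 35/34 + 35/33 + ... + 35/2 + 35/1 = 35·H_{35}.
H_{35} = 4.14678, so E[T] = 145.13735.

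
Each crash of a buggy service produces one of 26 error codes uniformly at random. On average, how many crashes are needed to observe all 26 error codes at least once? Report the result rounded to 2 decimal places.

The wait to go from k to k+1 distinct error codes is geometric with mean 26/(26-k).
E[T] = 26/26 + 26/25 + 26/24 + ... + 26/2 + 26/1 = 26·H_{26}.
H_{26} = 3.854, so E[T] = 100.215.

100.21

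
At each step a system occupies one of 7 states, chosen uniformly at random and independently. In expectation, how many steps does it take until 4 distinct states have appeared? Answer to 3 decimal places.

With k distinct states already seen, the next new one arrives after an expected 7/(7-k) steps.
Sum over k = 0,...,3: E = 7/7 + 7/6 + 7/5 + 7/4 = 5.3167.

5.317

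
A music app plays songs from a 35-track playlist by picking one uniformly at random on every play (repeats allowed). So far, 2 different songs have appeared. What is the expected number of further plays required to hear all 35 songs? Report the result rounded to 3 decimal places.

With k distinct songs already seen, the next new one takes an expected 35/(35-k) plays.
Sum over k = 2,...,34: E = 35/33 + 35/32 + 35/31 + ... + 35/2 + 35/1 = 143.1079.

143.108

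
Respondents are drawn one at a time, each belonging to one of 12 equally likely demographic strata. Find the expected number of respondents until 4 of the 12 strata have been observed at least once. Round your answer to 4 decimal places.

4.6242

Going from k to k+1 distinct takes a geometric number of respondents with mean 12/(12-k).
Sum over k = 0,...,3: E = 12/12 + 12/11 + 12/10 + 12/9 = 4.62424.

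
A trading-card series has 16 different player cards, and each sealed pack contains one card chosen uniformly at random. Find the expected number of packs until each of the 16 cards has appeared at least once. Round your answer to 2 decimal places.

54.09

After k distinct cards have appeared, the next pack gives a new one with probability (16-k)/16, so the expected wait for the (k+1)-th is 16/(16-k).
E[T] = 16/16 + 16/15 + 16/14 + ... + 16/2 + 16/1 = 16·H_{16}.
H_{16} = 3.381, so E[T] = 54.092.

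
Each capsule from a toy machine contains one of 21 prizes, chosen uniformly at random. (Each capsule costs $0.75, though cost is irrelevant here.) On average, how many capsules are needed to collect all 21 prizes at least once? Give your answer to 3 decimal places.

After k distinct prizes have appeared, the next capsule gives a new one with probability (21-k)/21, so the expected wait for the (k+1)-th is 21/(21-k).
E[T] = 21/21 + 21/20 + 21/19 + ... + 21/2 + 21/1 = 21·H_{21}.
H_{21} = 3.6454, so E[T] = 76.5525.

76.553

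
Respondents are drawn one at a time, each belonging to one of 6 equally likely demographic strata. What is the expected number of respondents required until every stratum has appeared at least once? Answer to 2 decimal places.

14.70

After k distinct strata have appeared, the next respondent gives a new one with probability (6-k)/6, so the expected wait for the (k+1)-th is 6/(6-k).
E[T] = 6/6 + 6/5 + 6/4 + 6/3 + 6/2 + 6/1 = 6·H_{6}.
H_{6} = 2.450, so E[T] = 14.700.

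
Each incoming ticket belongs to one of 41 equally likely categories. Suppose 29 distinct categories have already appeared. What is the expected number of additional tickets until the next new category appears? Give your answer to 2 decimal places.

3.42

The number of tickets until the next new category is geometric with success probability 12/41, so its mean is 41/12.
E = 41/12 = 3.417.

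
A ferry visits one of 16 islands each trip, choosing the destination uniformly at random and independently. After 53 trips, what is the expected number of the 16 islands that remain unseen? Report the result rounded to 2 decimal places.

0.52

For each island, P(unseen after 53) = (15/16)^53 = 0.033.
By linearity of expectation, E[unseen] = 16·(15/16)^53 = 0.523.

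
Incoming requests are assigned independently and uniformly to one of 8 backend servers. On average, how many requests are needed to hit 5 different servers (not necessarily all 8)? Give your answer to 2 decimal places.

With k distinct servers already seen, the next new one arrives after an expected 8/(8-k) requests.
Sum over k = 0,...,4: E = 8/8 + 8/7 + 8/6 + 8/5 + 8/4 = 7.076.

7.08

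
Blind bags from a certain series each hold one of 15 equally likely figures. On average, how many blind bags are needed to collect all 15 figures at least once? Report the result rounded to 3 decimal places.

49.773

After k distinct figures have appeared, the next blind bag gives a new one with probability (15-k)/15, so the expected wait for the (k+1)-th is 15/(15-k).
E[T] = 15/15 + 15/14 + 15/13 + ... + 15/2 + 15/1 = 15·H_{15}.
H_{15} = 3.3182, so E[T] = 49.7734.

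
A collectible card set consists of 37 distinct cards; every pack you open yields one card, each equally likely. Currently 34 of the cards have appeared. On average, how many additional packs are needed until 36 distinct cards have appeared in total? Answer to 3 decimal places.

From k distinct to k+1 distinct takes on average 37/(37-k) packs.
Sum over k = 34,...,35: E = 37/3 + 37/2 = 30.8333.

30.833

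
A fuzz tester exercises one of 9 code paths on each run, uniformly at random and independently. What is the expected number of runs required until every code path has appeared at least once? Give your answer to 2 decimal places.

After k distinct code paths have appeared, the next run gives a new one with probability (9-k)/9, so the expected wait for the (k+1)-th is 9/(9-k).
E[T] = 9/9 + 9/8 + 9/7 + ... + 9/2 + 9/1 = 9·H_{9}.
H_{9} = 2.829, so E[T] = 25.461.

25.46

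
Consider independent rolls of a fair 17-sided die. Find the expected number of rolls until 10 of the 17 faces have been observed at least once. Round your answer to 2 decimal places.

Going from k to k+1 distinct takes a geometric number of rolls with mean 17/(17-k).
Sum over k = 0,...,9: E = 17/17 + 17/16 + 17/15 + ... + 17/9 + 17/8 = 14.394.

14.39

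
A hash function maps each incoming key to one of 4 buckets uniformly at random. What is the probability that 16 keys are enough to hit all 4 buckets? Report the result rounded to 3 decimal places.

0.960

By inclusion–exclusion over which buckets are missing,
P(all seen) = Σ_{j=0}^{4} (-1)^j C(4,j)((4-j)/4)^16
= 1.0000 - 0.0401 + 0.0001 - 0.0000 + 0.0000
= 0.9600.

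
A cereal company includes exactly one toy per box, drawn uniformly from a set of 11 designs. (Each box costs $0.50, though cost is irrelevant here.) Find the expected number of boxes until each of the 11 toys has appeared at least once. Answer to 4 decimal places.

33.2187

After k distinct toys have appeared, the next box gives a new one with probability (11-k)/11, so the expected wait for the (k+1)-th is 11/(11-k).
E[T] = 11/11 + 11/10 + 11/9 + ... + 11/2 + 11/1 = 11·H_{11}.
H_{11} = 3.01988, so E[T] = 33.21865.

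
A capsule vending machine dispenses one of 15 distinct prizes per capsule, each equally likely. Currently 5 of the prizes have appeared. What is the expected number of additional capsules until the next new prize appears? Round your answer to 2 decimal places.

1.50

The number of capsules until the next new prize is geometric with success probability 10/15, so its mean is 15/10.
E = 15/10 = 1.500.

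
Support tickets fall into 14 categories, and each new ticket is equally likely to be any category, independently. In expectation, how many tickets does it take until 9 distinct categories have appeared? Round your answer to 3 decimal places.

13.555

Going from k to k+1 distinct takes a geometric number of tickets with mean 14/(14-k).
Sum over k = 0,...,8: E = 14/14 + 14/13 + 14/12 + ... + 14/7 + 14/6 = 13.5552.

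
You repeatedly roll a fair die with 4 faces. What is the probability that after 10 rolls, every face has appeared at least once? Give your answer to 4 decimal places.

By inclusion–exclusion over which faces are missing,
P(all seen) = Σ_{j=0}^{4} (-1)^j C(4,j)((4-j)/4)^10
= 1.00000 - 0.22525 + 0.00586 - 0.00000 + 0.00000
= 0.78060.

0.7806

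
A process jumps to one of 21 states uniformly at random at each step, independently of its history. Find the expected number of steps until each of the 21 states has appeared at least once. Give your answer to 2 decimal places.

76.55

After k distinct states have appeared, the next step gives a new one with probability (21-k)/21, so the expected wait for the (k+1)-th is 21/(21-k).
E[T] = 21/21 + 21/20 + 21/19 + ... + 21/2 + 21/1 = 21·H_{21}.
H_{21} = 3.645, so E[T] = 76.553.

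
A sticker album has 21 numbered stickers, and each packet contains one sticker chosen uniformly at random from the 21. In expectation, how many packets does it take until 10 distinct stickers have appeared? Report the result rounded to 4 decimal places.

13.1351

With k distinct stickers already seen, the next new one arrives after an expected 21/(21-k) packets.
Sum over k = 0,...,9: E = 21/21 + 21/20 + 21/19 + ... + 21/13 + 21/12 = 13.13511.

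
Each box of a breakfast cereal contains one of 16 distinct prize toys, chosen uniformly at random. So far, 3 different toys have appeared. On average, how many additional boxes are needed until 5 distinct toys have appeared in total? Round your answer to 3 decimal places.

The wait to go from k to k+1 distinct toys is geometric with mean 16/(16-k).
Sum over k = 3,...,4: E = 16/13 + 16/12 = 2.5641.

2.564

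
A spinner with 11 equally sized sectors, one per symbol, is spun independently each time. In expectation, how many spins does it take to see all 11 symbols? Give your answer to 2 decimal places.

After k distinct symbols have appeared, the next spin gives a new one with probability (11-k)/11, so the expected wait for the (k+1)-th is 11/(11-k).
E[T] = 11/11 + 11/10 + 11/9 + ... + 11/2 + 11/1 = 11·H_{11}.
H_{11} = 3.020, so E[T] = 33.219.

33.22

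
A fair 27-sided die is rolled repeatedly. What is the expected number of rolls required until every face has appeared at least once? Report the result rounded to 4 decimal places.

The wait to go from k to k+1 distinct faces is geometric with mean 27/(27-k).
E[T] = 27/27 + 27/26 + 27/25 + ... + 27/2 + 27/1 = 27·H_{27}.
H_{27} = 3.89146, so E[T] = 105.06933.

105.0693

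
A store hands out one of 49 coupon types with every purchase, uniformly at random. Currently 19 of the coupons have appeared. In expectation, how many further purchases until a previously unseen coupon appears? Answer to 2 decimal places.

1.63

The number of purchases until the next new coupon is geometric with success probability 30/49, so its mean is 49/30.
E = 49/30 = 1.633.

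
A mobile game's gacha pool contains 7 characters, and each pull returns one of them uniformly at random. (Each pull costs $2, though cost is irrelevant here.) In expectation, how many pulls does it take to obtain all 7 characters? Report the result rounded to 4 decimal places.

After k distinct characters have appeared, the next pull gives a new one with probability (7-k)/7, so the expected wait for the (k+1)-th is 7/(7-k).
E[T] = 7/7 + 7/6 + 7/5 + ... + 7/2 + 7/1 = 7·H_{7}.
H_{7} = 2.59286, so E[T] = 18.15000.

18.1500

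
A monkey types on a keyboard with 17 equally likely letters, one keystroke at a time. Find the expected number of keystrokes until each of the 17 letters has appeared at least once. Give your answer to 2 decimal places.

58.47

The wait to go from k to k+1 distinct letters is geometric with mean 17/(17-k).
E[T] = 17/17 + 17/16 + 17/15 + ... + 17/2 + 17/1 = 17·H_{17}.
H_{17} = 3.440, so E[T] = 58.472.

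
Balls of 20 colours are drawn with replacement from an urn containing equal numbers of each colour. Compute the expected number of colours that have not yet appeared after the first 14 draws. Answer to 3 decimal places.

9.753

For each colour, P(unseen after 14) = (19/20)^14 = 0.4877.
By linearity of expectation, E[unseen] = 20·(19/20)^14 = 9.7535.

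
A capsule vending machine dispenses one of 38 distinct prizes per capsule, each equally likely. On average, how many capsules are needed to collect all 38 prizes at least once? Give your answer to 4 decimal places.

160.6603

The wait to go from k to k+1 distinct prizes is geometric with mean 38/(38-k).
E[T] = 38/38 + 38/37 + 38/36 + ... + 38/2 + 38/1 = 38·H_{38}.
H_{38} = 4.22790, so E[T] = 160.66028.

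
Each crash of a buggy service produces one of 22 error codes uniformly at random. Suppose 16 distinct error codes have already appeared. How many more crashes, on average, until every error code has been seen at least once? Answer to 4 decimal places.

From k distinct to k+1 distinct takes on average 22/(22-k) crashes.
Sum over k = 16,...,21: E = 22/6 + 22/5 + 22/4 + 22/3 + 22/2 + 22/1 = 53.90000.

53.9000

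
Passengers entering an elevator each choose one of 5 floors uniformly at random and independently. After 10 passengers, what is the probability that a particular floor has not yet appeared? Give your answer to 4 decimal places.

Each passenger misses the fixed floor with probability (5-1)/5 = 4/5, independently.
P(still missing after 10) = (4/5)^10 = 0.10737.

0.1074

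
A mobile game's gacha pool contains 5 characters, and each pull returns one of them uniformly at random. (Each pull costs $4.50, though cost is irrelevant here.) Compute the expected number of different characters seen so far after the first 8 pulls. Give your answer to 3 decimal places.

4.161

For each character, P(seen in 8 pulls) = 1 - (4/5)^8 = 0.8322.
By linearity of expectation, E[distinct seen] = 5·(1 - (4/5)^8) = 4.1611.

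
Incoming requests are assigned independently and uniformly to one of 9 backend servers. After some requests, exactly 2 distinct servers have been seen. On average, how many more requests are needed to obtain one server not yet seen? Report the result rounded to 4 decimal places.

Each request yields a new server with probability (9-2)/9 = 7/9, so the wait is geometric with mean 9/7.
E = 9/7 = 1.28571.

1.2857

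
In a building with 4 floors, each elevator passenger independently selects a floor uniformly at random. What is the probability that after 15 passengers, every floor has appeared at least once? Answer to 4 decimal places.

0.9467

Let A_i be the event that floor i is missing after 15 passengers. By inclusion–exclusion on the A_i,
P(all seen) = Σ_{j=0}^{4} (-1)^j C(4,j)((4-j)/4)^15
= 1.00000 - 0.05345 + 0.00018 - 0.00000 + 0.00000
= 0.94673.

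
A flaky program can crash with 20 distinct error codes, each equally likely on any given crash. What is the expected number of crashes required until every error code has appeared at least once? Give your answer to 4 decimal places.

71.9548

Split into phases: going from k distinct to k+1 distinct takes on average 20/(20-k) crashes.
E[T] = 20/20 + 20/19 + 20/18 + ... + 20/2 + 20/1 = 20·H_{20}.
H_{20} = 3.59774, so E[T] = 71.95479.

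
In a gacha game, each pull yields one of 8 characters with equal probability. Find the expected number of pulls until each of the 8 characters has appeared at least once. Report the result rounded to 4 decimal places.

21.7429

Split into phases: going from k distinct to k+1 distinct takes on average 8/(8-k) pulls.
E[T] = 8/8 + 8/7 + 8/6 + ... + 8/2 + 8/1 = 8·H_{8}.
H_{8} = 2.71786, so E[T] = 21.74286.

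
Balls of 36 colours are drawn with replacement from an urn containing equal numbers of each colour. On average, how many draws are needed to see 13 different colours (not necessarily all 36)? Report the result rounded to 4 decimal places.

With k distinct colours already seen, the next new one arrives after an expected 36/(36-k) draws.
Sum over k = 0,...,12: E = 36/36 + 36/35 + 36/34 + ... + 36/25 + 36/24 = 15.84964.

15.8496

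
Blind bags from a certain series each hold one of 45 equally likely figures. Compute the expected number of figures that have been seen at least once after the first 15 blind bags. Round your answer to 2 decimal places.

For each figure, P(seen in 15 blind bags) = 1 - (44/45)^15 = 0.286.
By linearity of expectation, E[distinct seen] = 45·(1 - (44/45)^15) = 12.877.

12.88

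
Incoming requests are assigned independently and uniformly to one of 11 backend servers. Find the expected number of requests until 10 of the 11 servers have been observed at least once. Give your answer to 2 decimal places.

With k distinct servers already seen, the next new one arrives after an expected 11/(11-k) requests.
Sum over k = 0,...,9: E = 11/11 + 11/10 + 11/9 + ... + 11/3 + 11/2 = 22.219.

22.22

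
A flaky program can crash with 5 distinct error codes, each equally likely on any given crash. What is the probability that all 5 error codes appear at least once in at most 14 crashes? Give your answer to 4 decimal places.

By inclusion–exclusion over which error codes are missing,
P(all seen) = Σ_{j=0}^{5} (-1)^j C(5,j)((5-j)/5)^14
= 1.00000 - 0.21990 + 0.00784 - 0.00003 + 0.00000 - 0.00000
= 0.78791.

0.7879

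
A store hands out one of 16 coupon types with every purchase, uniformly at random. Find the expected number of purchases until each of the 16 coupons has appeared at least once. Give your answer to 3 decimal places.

The wait to go from k to k+1 distinct coupons is geometric with mean 16/(16-k).
E[T] = 16/16 + 16/15 + 16/14 + ... + 16/2 + 16/1 = 16·H_{16}.
H_{16} = 3.3807, so E[T] = 54.0917.

54.092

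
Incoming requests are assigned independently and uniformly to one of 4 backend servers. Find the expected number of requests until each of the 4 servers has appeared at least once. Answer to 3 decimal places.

8.333

Split into phases: going from k distinct to k+1 distinct takes on average 4/(4-k) requests.
E[T] = 4/4 + 4/3 + 4/2 + 4/1 = 4·H_{4}.
H_{4} = 2.0833, so E[T] = 8.3333.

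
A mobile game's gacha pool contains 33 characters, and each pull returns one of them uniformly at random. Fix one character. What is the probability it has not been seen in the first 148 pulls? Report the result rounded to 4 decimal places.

0.0105

Each pull misses the fixed character with probability (33-1)/33 = 32/33, independently.
P(still missing after 148) = (32/33)^148 = 0.01052.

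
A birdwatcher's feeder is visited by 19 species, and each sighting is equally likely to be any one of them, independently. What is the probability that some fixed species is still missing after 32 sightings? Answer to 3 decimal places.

On each sighting the fixed species fails to appear with probability 18/19.
P(still missing after 32) = (18/19)^32 = 0.1773.

0.177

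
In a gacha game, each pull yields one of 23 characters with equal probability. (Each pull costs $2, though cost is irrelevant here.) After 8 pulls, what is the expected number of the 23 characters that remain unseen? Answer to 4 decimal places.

For each character, P(unseen after 8) = (22/23)^8 = 0.70074.
By linearity of expectation, E[unseen] = 23·(22/23)^8 = 16.11709.

16.1171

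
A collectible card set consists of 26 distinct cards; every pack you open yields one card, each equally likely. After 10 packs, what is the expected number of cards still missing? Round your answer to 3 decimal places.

17.565

For each card, P(unseen after 10) = (25/26)^10 = 0.6756.
By linearity of expectation, E[unseen] = 26·(25/26)^10 = 17.5647.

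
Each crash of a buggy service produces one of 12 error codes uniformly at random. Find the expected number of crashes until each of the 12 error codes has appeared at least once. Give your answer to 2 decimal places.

37.24

The wait to go from k to k+1 distinct error codes is geometric with mean 12/(12-k).
E[T] = 12/12 + 12/11 + 12/10 + ... + 12/2 + 12/1 = 12·H_{12}.
H_{12} = 3.103, so E[T] = 37.239.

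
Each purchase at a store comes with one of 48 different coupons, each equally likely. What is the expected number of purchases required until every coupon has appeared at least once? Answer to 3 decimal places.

Split into phases: going from k distinct to k+1 distinct takes on average 48/(48-k) purchases.
E[T] = 48/48 + 48/47 + 48/46 + ... + 48/2 + 48/1 = 48·H_{48}.
H_{48} = 4.4588, so E[T] = 214.0223.

214.022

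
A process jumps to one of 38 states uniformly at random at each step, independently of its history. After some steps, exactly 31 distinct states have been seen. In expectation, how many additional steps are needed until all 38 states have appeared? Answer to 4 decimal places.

98.5286

With k distinct states already seen, the next new one takes an expected 38/(38-k) steps.
Sum over k = 31,...,37: E = 38/7 + 38/6 + 38/5 + ... + 38/2 + 38/1 = 98.52857.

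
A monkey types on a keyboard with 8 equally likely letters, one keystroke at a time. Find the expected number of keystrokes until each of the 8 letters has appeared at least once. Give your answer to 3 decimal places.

After k distinct letters have appeared, the next keystroke gives a new one with probability (8-k)/8, so the expected wait for the (k+1)-th is 8/(8-k).
E[T] = 8/8 + 8/7 + 8/6 + ... + 8/2 + 8/1 = 8·H_{8}.
H_{8} = 2.7179, so E[T] = 21.7429.

21.743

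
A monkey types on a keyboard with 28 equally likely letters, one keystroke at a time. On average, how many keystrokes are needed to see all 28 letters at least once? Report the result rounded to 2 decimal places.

109.96

Split into phases: going from k distinct to k+1 distinct takes on average 28/(28-k) keystrokes.
E[T] = 28/28 + 28/27 + 28/26 + ... + 28/2 + 28/1 = 28·H_{28}.
H_{28} = 3.927, so E[T] = 109.961.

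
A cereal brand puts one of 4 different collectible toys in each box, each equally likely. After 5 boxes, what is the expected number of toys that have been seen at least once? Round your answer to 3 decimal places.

3.051

For each toy, P(seen in 5 boxes) = 1 - (3/4)^5 = 0.7627.
By linearity of expectation, E[distinct seen] = 4·(1 - (3/4)^5) = 3.0508.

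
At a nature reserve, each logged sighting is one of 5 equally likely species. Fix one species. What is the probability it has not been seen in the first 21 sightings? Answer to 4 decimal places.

0.0092

On each sighting the fixed species fails to appear with probability 4/5.
P(still missing after 21) = (4/5)^21 = 0.00922.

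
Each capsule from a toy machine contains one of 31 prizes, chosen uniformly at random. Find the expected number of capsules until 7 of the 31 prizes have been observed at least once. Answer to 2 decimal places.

Going from k to k+1 distinct takes a geometric number of capsules with mean 31/(31-k).
Sum over k = 0,...,6: E = 31/31 + 31/30 + 31/29 + ... + 31/26 + 31/25 = 7.790.

7.79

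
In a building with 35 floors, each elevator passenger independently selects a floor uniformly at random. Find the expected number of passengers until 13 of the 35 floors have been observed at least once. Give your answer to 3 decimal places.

15.959

With k distinct floors already seen, the next new one arrives after an expected 35/(35-k) passengers.
Sum over k = 0,...,12: E = 35/35 + 35/34 + 35/33 + ... + 35/24 + 35/23 = 15.9589.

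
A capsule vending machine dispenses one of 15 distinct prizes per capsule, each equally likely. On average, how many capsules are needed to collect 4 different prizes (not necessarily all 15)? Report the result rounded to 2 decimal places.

With k distinct prizes already seen, the next new one arrives after an expected 15/(15-k) capsules.
Sum over k = 0,...,3: E = 15/15 + 15/14 + 15/13 + 15/12 = 4.475.

4.48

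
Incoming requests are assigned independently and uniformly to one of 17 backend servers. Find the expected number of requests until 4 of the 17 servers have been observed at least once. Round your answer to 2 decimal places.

4.41

Going from k to k+1 distinct takes a geometric number of requests with mean 17/(17-k).
Sum over k = 0,...,3: E = 17/17 + 17/16 + 17/15 + 17/14 = 4.410.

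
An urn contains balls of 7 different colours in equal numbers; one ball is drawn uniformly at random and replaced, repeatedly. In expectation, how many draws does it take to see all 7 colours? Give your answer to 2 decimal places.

18.15

Split into phases: going from k distinct to k+1 distinct takes on average 7/(7-k) draws.
E[T] = 7/7 + 7/6 + 7/5 + ... + 7/2 + 7/1 = 7·H_{7}.
H_{7} = 2.593, so E[T] = 18.150.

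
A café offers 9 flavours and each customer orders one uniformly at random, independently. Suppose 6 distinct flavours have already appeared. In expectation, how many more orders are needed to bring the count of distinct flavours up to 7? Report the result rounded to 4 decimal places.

From k distinct to k+1 distinct takes on average 9/(9-k) orders.
Only the k = 6 term is needed: E = 9/3 = 3.00000.

3.0000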